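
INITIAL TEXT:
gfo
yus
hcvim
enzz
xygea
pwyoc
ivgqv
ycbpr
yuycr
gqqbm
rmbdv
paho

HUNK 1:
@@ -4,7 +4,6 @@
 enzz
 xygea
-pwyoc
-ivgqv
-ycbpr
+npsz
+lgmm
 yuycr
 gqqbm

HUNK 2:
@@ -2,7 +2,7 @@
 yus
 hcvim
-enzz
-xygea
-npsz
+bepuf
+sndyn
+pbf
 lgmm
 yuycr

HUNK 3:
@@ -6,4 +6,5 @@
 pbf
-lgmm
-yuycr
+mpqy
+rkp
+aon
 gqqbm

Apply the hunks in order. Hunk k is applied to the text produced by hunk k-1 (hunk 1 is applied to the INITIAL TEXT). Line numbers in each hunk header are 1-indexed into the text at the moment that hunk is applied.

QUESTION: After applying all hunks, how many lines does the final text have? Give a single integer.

Hunk 1: at line 4 remove [pwyoc,ivgqv,ycbpr] add [npsz,lgmm] -> 11 lines: gfo yus hcvim enzz xygea npsz lgmm yuycr gqqbm rmbdv paho
Hunk 2: at line 2 remove [enzz,xygea,npsz] add [bepuf,sndyn,pbf] -> 11 lines: gfo yus hcvim bepuf sndyn pbf lgmm yuycr gqqbm rmbdv paho
Hunk 3: at line 6 remove [lgmm,yuycr] add [mpqy,rkp,aon] -> 12 lines: gfo yus hcvim bepuf sndyn pbf mpqy rkp aon gqqbm rmbdv paho
Final line count: 12

Answer: 12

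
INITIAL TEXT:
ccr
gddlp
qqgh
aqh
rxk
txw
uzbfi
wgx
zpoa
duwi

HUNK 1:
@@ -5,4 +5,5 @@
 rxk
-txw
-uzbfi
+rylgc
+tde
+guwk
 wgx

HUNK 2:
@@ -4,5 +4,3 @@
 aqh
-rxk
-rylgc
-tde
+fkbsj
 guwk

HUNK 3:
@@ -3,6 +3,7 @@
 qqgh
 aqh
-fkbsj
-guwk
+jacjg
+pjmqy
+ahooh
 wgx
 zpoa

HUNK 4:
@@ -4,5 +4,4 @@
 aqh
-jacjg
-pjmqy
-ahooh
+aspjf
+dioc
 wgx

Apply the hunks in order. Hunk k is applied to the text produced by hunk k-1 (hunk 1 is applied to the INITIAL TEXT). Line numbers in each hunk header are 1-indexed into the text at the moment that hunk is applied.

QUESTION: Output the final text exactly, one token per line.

Hunk 1: at line 5 remove [txw,uzbfi] add [rylgc,tde,guwk] -> 11 lines: ccr gddlp qqgh aqh rxk rylgc tde guwk wgx zpoa duwi
Hunk 2: at line 4 remove [rxk,rylgc,tde] add [fkbsj] -> 9 lines: ccr gddlp qqgh aqh fkbsj guwk wgx zpoa duwi
Hunk 3: at line 3 remove [fkbsj,guwk] add [jacjg,pjmqy,ahooh] -> 10 lines: ccr gddlp qqgh aqh jacjg pjmqy ahooh wgx zpoa duwi
Hunk 4: at line 4 remove [jacjg,pjmqy,ahooh] add [aspjf,dioc] -> 9 lines: ccr gddlp qqgh aqh aspjf dioc wgx zpoa duwi

Answer: ccr
gddlp
qqgh
aqh
aspjf
dioc
wgx
zpoa
duwi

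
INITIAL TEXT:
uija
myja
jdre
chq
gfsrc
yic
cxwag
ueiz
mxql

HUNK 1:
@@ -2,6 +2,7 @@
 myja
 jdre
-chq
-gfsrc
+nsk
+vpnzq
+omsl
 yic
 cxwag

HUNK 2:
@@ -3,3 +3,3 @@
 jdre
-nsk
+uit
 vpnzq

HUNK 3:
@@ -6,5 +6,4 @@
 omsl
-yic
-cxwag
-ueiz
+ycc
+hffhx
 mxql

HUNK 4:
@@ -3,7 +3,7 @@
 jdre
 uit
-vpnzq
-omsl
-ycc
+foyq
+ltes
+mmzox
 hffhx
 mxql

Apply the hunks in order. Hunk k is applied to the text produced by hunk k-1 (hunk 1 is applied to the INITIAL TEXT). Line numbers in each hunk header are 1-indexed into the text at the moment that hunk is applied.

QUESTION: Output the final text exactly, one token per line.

Hunk 1: at line 2 remove [chq,gfsrc] add [nsk,vpnzq,omsl] -> 10 lines: uija myja jdre nsk vpnzq omsl yic cxwag ueiz mxql
Hunk 2: at line 3 remove [nsk] add [uit] -> 10 lines: uija myja jdre uit vpnzq omsl yic cxwag ueiz mxql
Hunk 3: at line 6 remove [yic,cxwag,ueiz] add [ycc,hffhx] -> 9 lines: uija myja jdre uit vpnzq omsl ycc hffhx mxql
Hunk 4: at line 3 remove [vpnzq,omsl,ycc] add [foyq,ltes,mmzox] -> 9 lines: uija myja jdre uit foyq ltes mmzox hffhx mxql

Answer: uija
myja
jdre
uit
foyq
ltes
mmzox
hffhx
mxql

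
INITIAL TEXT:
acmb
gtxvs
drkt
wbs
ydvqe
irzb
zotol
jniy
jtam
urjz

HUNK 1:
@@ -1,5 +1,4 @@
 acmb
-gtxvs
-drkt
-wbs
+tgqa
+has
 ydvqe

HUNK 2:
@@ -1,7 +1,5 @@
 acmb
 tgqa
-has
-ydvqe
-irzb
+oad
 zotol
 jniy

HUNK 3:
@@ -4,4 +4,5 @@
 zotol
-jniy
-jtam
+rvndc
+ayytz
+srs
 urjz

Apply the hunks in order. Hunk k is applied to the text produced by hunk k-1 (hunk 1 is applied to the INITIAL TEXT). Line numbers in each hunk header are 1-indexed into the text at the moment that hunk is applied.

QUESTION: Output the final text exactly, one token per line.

Answer: acmb
tgqa
oad
zotol
rvndc
ayytz
srs
urjz

Derivation:
Hunk 1: at line 1 remove [gtxvs,drkt,wbs] add [tgqa,has] -> 9 lines: acmb tgqa has ydvqe irzb zotol jniy jtam urjz
Hunk 2: at line 1 remove [has,ydvqe,irzb] add [oad] -> 7 lines: acmb tgqa oad zotol jniy jtam urjz
Hunk 3: at line 4 remove [jniy,jtam] add [rvndc,ayytz,srs] -> 8 lines: acmb tgqa oad zotol rvndc ayytz srs urjz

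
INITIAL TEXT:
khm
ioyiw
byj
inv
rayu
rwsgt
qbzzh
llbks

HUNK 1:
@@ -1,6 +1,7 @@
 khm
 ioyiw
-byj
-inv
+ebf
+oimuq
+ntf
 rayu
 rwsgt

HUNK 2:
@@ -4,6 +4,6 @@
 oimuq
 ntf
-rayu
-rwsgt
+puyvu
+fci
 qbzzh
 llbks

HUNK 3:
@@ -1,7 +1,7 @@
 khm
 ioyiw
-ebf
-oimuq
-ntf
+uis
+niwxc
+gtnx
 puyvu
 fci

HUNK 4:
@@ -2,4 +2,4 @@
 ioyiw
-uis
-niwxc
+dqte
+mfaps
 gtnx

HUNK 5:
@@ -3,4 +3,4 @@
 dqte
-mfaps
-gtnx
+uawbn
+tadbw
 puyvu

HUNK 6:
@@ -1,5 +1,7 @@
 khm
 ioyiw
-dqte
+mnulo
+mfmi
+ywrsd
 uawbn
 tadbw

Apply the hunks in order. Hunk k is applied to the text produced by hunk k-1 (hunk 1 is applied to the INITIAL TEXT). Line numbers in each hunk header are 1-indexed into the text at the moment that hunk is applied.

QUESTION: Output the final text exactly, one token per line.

Hunk 1: at line 1 remove [byj,inv] add [ebf,oimuq,ntf] -> 9 lines: khm ioyiw ebf oimuq ntf rayu rwsgt qbzzh llbks
Hunk 2: at line 4 remove [rayu,rwsgt] add [puyvu,fci] -> 9 lines: khm ioyiw ebf oimuq ntf puyvu fci qbzzh llbks
Hunk 3: at line 1 remove [ebf,oimuq,ntf] add [uis,niwxc,gtnx] -> 9 lines: khm ioyiw uis niwxc gtnx puyvu fci qbzzh llbks
Hunk 4: at line 2 remove [uis,niwxc] add [dqte,mfaps] -> 9 lines: khm ioyiw dqte mfaps gtnx puyvu fci qbzzh llbks
Hunk 5: at line 3 remove [mfaps,gtnx] add [uawbn,tadbw] -> 9 lines: khm ioyiw dqte uawbn tadbw puyvu fci qbzzh llbks
Hunk 6: at line 1 remove [dqte] add [mnulo,mfmi,ywrsd] -> 11 lines: khm ioyiw mnulo mfmi ywrsd uawbn tadbw puyvu fci qbzzh llbks

Answer: khm
ioyiw
mnulo
mfmi
ywrsd
uawbn
tadbw
puyvu
fci
qbzzh
llbks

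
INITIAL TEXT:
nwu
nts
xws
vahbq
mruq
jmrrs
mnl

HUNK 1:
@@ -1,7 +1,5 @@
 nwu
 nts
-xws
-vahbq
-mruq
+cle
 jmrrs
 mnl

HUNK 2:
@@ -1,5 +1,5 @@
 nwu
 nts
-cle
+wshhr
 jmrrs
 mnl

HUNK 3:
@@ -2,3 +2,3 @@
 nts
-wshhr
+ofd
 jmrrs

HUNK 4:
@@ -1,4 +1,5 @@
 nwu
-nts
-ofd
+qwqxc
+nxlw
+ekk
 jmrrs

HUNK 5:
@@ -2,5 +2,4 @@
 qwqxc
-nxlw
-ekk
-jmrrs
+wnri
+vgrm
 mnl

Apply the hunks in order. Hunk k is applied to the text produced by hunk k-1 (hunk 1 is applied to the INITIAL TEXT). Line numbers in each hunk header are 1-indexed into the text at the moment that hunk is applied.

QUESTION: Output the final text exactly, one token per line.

Hunk 1: at line 1 remove [xws,vahbq,mruq] add [cle] -> 5 lines: nwu nts cle jmrrs mnl
Hunk 2: at line 1 remove [cle] add [wshhr] -> 5 lines: nwu nts wshhr jmrrs mnl
Hunk 3: at line 2 remove [wshhr] add [ofd] -> 5 lines: nwu nts ofd jmrrs mnl
Hunk 4: at line 1 remove [nts,ofd] add [qwqxc,nxlw,ekk] -> 6 lines: nwu qwqxc nxlw ekk jmrrs mnl
Hunk 5: at line 2 remove [nxlw,ekk,jmrrs] add [wnri,vgrm] -> 5 lines: nwu qwqxc wnri vgrm mnl

Answer: nwu
qwqxc
wnri
vgrm
mnl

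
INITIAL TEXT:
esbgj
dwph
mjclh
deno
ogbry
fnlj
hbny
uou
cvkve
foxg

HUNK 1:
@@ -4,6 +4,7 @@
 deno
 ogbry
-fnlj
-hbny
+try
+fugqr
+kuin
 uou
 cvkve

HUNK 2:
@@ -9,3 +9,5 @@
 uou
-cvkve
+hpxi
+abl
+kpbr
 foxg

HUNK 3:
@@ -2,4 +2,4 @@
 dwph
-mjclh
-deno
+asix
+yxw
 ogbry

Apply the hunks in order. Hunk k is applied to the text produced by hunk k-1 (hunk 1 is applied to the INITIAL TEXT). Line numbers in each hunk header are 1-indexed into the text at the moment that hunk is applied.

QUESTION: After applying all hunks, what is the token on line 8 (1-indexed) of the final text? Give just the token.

Hunk 1: at line 4 remove [fnlj,hbny] add [try,fugqr,kuin] -> 11 lines: esbgj dwph mjclh deno ogbry try fugqr kuin uou cvkve foxg
Hunk 2: at line 9 remove [cvkve] add [hpxi,abl,kpbr] -> 13 lines: esbgj dwph mjclh deno ogbry try fugqr kuin uou hpxi abl kpbr foxg
Hunk 3: at line 2 remove [mjclh,deno] add [asix,yxw] -> 13 lines: esbgj dwph asix yxw ogbry try fugqr kuin uou hpxi abl kpbr foxg
Final line 8: kuin

Answer: kuin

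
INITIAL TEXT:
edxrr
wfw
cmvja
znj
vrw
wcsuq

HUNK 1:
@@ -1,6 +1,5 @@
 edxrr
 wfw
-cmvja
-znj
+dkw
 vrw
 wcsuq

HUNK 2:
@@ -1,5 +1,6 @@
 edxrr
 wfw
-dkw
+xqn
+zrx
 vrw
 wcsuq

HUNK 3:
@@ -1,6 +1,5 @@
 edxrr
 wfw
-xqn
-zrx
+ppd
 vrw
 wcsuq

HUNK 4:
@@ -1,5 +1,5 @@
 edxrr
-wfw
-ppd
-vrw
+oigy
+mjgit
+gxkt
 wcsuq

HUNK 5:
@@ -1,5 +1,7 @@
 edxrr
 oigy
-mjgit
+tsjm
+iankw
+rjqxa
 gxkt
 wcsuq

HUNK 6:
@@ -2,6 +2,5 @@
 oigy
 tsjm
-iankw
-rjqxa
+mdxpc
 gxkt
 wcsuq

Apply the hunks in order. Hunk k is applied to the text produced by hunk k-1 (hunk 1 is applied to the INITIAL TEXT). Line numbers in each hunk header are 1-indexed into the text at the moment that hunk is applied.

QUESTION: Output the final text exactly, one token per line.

Answer: edxrr
oigy
tsjm
mdxpc
gxkt
wcsuq

Derivation:
Hunk 1: at line 1 remove [cmvja,znj] add [dkw] -> 5 lines: edxrr wfw dkw vrw wcsuq
Hunk 2: at line 1 remove [dkw] add [xqn,zrx] -> 6 lines: edxrr wfw xqn zrx vrw wcsuq
Hunk 3: at line 1 remove [xqn,zrx] add [ppd] -> 5 lines: edxrr wfw ppd vrw wcsuq
Hunk 4: at line 1 remove [wfw,ppd,vrw] add [oigy,mjgit,gxkt] -> 5 lines: edxrr oigy mjgit gxkt wcsuq
Hunk 5: at line 1 remove [mjgit] add [tsjm,iankw,rjqxa] -> 7 lines: edxrr oigy tsjm iankw rjqxa gxkt wcsuq
Hunk 6: at line 2 remove [iankw,rjqxa] add [mdxpc] -> 6 lines: edxrr oigy tsjm mdxpc gxkt wcsuq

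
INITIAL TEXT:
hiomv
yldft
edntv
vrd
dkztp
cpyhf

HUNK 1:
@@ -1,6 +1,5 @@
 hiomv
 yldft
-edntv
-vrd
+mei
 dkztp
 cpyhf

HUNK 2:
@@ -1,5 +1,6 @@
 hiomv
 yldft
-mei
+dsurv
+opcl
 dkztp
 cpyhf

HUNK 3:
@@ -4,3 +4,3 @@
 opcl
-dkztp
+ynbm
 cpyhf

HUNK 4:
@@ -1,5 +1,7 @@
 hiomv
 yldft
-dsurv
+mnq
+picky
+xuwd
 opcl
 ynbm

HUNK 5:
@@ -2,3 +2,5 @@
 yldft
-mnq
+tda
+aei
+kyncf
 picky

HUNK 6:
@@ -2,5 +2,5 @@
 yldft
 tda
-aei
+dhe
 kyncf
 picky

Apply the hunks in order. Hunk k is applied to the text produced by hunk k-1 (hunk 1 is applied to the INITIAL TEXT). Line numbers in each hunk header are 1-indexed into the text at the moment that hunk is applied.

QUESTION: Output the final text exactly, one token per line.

Answer: hiomv
yldft
tda
dhe
kyncf
picky
xuwd
opcl
ynbm
cpyhf

Derivation:
Hunk 1: at line 1 remove [edntv,vrd] add [mei] -> 5 lines: hiomv yldft mei dkztp cpyhf
Hunk 2: at line 1 remove [mei] add [dsurv,opcl] -> 6 lines: hiomv yldft dsurv opcl dkztp cpyhf
Hunk 3: at line 4 remove [dkztp] add [ynbm] -> 6 lines: hiomv yldft dsurv opcl ynbm cpyhf
Hunk 4: at line 1 remove [dsurv] add [mnq,picky,xuwd] -> 8 lines: hiomv yldft mnq picky xuwd opcl ynbm cpyhf
Hunk 5: at line 2 remove [mnq] add [tda,aei,kyncf] -> 10 lines: hiomv yldft tda aei kyncf picky xuwd opcl ynbm cpyhf
Hunk 6: at line 2 remove [aei] add [dhe] -> 10 lines: hiomv yldft tda dhe kyncf picky xuwd opcl ynbm cpyhf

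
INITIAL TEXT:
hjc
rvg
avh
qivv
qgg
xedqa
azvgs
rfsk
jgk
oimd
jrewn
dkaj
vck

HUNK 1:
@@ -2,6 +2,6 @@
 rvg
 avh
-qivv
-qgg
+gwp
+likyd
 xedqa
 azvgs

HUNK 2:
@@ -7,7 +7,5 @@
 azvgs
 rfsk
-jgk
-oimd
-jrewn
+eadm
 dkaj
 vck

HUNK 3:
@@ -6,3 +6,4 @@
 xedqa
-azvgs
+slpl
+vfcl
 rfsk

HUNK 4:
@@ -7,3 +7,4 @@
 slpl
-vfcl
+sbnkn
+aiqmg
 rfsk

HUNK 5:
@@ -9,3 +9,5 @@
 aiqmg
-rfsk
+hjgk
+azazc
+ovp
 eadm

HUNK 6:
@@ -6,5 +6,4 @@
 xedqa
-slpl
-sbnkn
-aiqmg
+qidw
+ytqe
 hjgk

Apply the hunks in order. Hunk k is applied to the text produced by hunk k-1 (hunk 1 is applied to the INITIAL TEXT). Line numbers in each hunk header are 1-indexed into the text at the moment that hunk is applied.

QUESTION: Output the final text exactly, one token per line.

Answer: hjc
rvg
avh
gwp
likyd
xedqa
qidw
ytqe
hjgk
azazc
ovp
eadm
dkaj
vck

Derivation:
Hunk 1: at line 2 remove [qivv,qgg] add [gwp,likyd] -> 13 lines: hjc rvg avh gwp likyd xedqa azvgs rfsk jgk oimd jrewn dkaj vck
Hunk 2: at line 7 remove [jgk,oimd,jrewn] add [eadm] -> 11 lines: hjc rvg avh gwp likyd xedqa azvgs rfsk eadm dkaj vck
Hunk 3: at line 6 remove [azvgs] add [slpl,vfcl] -> 12 lines: hjc rvg avh gwp likyd xedqa slpl vfcl rfsk eadm dkaj vck
Hunk 4: at line 7 remove [vfcl] add [sbnkn,aiqmg] -> 13 lines: hjc rvg avh gwp likyd xedqa slpl sbnkn aiqmg rfsk eadm dkaj vck
Hunk 5: at line 9 remove [rfsk] add [hjgk,azazc,ovp] -> 15 lines: hjc rvg avh gwp likyd xedqa slpl sbnkn aiqmg hjgk azazc ovp eadm dkaj vck
Hunk 6: at line 6 remove [slpl,sbnkn,aiqmg] add [qidw,ytqe] -> 14 lines: hjc rvg avh gwp likyd xedqa qidw ytqe hjgk azazc ovp eadm dkaj vck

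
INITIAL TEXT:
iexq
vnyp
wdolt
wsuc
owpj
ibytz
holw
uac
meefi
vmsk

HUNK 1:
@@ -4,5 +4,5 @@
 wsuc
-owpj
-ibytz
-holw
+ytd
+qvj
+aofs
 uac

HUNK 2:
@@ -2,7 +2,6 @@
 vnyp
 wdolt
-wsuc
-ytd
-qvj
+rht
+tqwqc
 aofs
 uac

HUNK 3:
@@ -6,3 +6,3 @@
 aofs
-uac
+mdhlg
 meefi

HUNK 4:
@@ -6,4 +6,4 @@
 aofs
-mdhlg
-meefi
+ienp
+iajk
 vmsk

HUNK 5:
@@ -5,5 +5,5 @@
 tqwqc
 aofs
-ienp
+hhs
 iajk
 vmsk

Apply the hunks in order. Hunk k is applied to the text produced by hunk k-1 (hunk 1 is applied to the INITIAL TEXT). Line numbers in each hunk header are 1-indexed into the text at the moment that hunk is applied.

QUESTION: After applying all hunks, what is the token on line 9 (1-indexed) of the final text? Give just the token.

Hunk 1: at line 4 remove [owpj,ibytz,holw] add [ytd,qvj,aofs] -> 10 lines: iexq vnyp wdolt wsuc ytd qvj aofs uac meefi vmsk
Hunk 2: at line 2 remove [wsuc,ytd,qvj] add [rht,tqwqc] -> 9 lines: iexq vnyp wdolt rht tqwqc aofs uac meefi vmsk
Hunk 3: at line 6 remove [uac] add [mdhlg] -> 9 lines: iexq vnyp wdolt rht tqwqc aofs mdhlg meefi vmsk
Hunk 4: at line 6 remove [mdhlg,meefi] add [ienp,iajk] -> 9 lines: iexq vnyp wdolt rht tqwqc aofs ienp iajk vmsk
Hunk 5: at line 5 remove [ienp] add [hhs] -> 9 lines: iexq vnyp wdolt rht tqwqc aofs hhs iajk vmsk
Final line 9: vmsk

Answer: vmsk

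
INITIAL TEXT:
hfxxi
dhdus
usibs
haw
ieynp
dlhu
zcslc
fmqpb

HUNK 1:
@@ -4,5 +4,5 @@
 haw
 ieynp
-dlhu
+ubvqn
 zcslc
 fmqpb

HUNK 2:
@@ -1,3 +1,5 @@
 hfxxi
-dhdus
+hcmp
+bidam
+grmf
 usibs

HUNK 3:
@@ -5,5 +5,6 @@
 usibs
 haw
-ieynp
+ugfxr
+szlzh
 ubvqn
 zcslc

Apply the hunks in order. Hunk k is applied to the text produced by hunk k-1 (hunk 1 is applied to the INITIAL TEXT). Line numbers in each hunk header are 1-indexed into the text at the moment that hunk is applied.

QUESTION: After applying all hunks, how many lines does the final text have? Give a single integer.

Hunk 1: at line 4 remove [dlhu] add [ubvqn] -> 8 lines: hfxxi dhdus usibs haw ieynp ubvqn zcslc fmqpb
Hunk 2: at line 1 remove [dhdus] add [hcmp,bidam,grmf] -> 10 lines: hfxxi hcmp bidam grmf usibs haw ieynp ubvqn zcslc fmqpb
Hunk 3: at line 5 remove [ieynp] add [ugfxr,szlzh] -> 11 lines: hfxxi hcmp bidam grmf usibs haw ugfxr szlzh ubvqn zcslc fmqpb
Final line count: 11

Answer: 11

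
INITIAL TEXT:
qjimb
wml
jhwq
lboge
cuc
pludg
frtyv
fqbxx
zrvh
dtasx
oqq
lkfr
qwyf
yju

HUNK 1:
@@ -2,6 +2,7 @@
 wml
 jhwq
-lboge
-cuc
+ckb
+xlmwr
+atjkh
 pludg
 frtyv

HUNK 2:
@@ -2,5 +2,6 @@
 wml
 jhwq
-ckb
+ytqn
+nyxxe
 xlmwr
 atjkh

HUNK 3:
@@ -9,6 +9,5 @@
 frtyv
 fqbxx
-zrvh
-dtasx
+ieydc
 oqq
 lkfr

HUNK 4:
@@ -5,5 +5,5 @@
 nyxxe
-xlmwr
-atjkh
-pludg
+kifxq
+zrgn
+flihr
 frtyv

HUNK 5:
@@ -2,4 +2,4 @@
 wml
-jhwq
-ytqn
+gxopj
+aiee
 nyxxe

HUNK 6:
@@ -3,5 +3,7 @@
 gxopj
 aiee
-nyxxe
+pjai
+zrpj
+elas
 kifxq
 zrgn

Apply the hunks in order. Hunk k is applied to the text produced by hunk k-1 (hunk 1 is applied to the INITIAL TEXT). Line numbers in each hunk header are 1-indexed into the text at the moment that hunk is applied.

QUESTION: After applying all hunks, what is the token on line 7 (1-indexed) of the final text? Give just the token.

Answer: elas

Derivation:
Hunk 1: at line 2 remove [lboge,cuc] add [ckb,xlmwr,atjkh] -> 15 lines: qjimb wml jhwq ckb xlmwr atjkh pludg frtyv fqbxx zrvh dtasx oqq lkfr qwyf yju
Hunk 2: at line 2 remove [ckb] add [ytqn,nyxxe] -> 16 lines: qjimb wml jhwq ytqn nyxxe xlmwr atjkh pludg frtyv fqbxx zrvh dtasx oqq lkfr qwyf yju
Hunk 3: at line 9 remove [zrvh,dtasx] add [ieydc] -> 15 lines: qjimb wml jhwq ytqn nyxxe xlmwr atjkh pludg frtyv fqbxx ieydc oqq lkfr qwyf yju
Hunk 4: at line 5 remove [xlmwr,atjkh,pludg] add [kifxq,zrgn,flihr] -> 15 lines: qjimb wml jhwq ytqn nyxxe kifxq zrgn flihr frtyv fqbxx ieydc oqq lkfr qwyf yju
Hunk 5: at line 2 remove [jhwq,ytqn] add [gxopj,aiee] -> 15 lines: qjimb wml gxopj aiee nyxxe kifxq zrgn flihr frtyv fqbxx ieydc oqq lkfr qwyf yju
Hunk 6: at line 3 remove [nyxxe] add [pjai,zrpj,elas] -> 17 lines: qjimb wml gxopj aiee pjai zrpj elas kifxq zrgn flihr frtyv fqbxx ieydc oqq lkfr qwyf yju
Final line 7: elas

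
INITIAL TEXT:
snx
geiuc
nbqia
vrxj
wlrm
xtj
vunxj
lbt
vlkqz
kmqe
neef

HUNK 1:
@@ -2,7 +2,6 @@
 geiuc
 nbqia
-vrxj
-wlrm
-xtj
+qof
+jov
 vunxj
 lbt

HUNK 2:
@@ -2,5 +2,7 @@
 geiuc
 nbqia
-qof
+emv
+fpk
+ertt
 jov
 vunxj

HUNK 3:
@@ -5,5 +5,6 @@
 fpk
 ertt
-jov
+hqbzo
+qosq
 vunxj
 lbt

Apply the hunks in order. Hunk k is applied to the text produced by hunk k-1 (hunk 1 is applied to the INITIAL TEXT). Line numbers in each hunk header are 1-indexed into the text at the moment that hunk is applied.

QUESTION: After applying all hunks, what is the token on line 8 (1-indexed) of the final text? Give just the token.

Answer: qosq

Derivation:
Hunk 1: at line 2 remove [vrxj,wlrm,xtj] add [qof,jov] -> 10 lines: snx geiuc nbqia qof jov vunxj lbt vlkqz kmqe neef
Hunk 2: at line 2 remove [qof] add [emv,fpk,ertt] -> 12 lines: snx geiuc nbqia emv fpk ertt jov vunxj lbt vlkqz kmqe neef
Hunk 3: at line 5 remove [jov] add [hqbzo,qosq] -> 13 lines: snx geiuc nbqia emv fpk ertt hqbzo qosq vunxj lbt vlkqz kmqe neef
Final line 8: qosq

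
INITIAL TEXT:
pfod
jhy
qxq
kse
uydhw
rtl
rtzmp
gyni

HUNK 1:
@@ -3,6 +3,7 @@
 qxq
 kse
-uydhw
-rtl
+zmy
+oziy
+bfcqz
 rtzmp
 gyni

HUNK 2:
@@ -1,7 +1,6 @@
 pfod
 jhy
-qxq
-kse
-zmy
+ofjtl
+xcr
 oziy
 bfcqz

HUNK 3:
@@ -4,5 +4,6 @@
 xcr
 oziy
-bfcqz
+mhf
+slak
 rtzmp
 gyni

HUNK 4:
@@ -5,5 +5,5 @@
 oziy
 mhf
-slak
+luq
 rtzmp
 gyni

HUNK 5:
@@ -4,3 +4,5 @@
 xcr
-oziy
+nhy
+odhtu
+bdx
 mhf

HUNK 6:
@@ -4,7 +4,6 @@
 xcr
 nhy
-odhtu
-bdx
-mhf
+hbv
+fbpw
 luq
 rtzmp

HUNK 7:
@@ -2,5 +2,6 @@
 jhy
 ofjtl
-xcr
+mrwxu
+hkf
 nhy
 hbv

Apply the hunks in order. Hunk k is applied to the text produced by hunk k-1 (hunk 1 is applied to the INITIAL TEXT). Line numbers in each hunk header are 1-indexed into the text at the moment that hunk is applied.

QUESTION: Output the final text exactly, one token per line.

Answer: pfod
jhy
ofjtl
mrwxu
hkf
nhy
hbv
fbpw
luq
rtzmp
gyni

Derivation:
Hunk 1: at line 3 remove [uydhw,rtl] add [zmy,oziy,bfcqz] -> 9 lines: pfod jhy qxq kse zmy oziy bfcqz rtzmp gyni
Hunk 2: at line 1 remove [qxq,kse,zmy] add [ofjtl,xcr] -> 8 lines: pfod jhy ofjtl xcr oziy bfcqz rtzmp gyni
Hunk 3: at line 4 remove [bfcqz] add [mhf,slak] -> 9 lines: pfod jhy ofjtl xcr oziy mhf slak rtzmp gyni
Hunk 4: at line 5 remove [slak] add [luq] -> 9 lines: pfod jhy ofjtl xcr oziy mhf luq rtzmp gyni
Hunk 5: at line 4 remove [oziy] add [nhy,odhtu,bdx] -> 11 lines: pfod jhy ofjtl xcr nhy odhtu bdx mhf luq rtzmp gyni
Hunk 6: at line 4 remove [odhtu,bdx,mhf] add [hbv,fbpw] -> 10 lines: pfod jhy ofjtl xcr nhy hbv fbpw luq rtzmp gyni
Hunk 7: at line 2 remove [xcr] add [mrwxu,hkf] -> 11 lines: pfod jhy ofjtl mrwxu hkf nhy hbv fbpw luq rtzmp gyni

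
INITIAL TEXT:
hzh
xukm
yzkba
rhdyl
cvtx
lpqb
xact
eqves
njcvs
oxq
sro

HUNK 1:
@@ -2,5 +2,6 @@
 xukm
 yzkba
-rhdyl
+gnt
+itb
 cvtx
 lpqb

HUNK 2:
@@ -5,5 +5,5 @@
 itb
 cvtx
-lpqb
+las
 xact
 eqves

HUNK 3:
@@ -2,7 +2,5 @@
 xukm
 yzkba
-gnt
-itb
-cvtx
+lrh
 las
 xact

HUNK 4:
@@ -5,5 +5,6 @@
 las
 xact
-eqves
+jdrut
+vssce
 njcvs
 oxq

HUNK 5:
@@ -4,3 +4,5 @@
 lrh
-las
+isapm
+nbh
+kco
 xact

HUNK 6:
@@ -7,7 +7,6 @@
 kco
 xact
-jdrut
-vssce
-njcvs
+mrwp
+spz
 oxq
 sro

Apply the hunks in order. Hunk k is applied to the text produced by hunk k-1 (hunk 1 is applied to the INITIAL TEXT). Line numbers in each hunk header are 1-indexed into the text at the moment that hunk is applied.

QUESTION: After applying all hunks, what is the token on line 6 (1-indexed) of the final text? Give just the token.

Hunk 1: at line 2 remove [rhdyl] add [gnt,itb] -> 12 lines: hzh xukm yzkba gnt itb cvtx lpqb xact eqves njcvs oxq sro
Hunk 2: at line 5 remove [lpqb] add [las] -> 12 lines: hzh xukm yzkba gnt itb cvtx las xact eqves njcvs oxq sro
Hunk 3: at line 2 remove [gnt,itb,cvtx] add [lrh] -> 10 lines: hzh xukm yzkba lrh las xact eqves njcvs oxq sro
Hunk 4: at line 5 remove [eqves] add [jdrut,vssce] -> 11 lines: hzh xukm yzkba lrh las xact jdrut vssce njcvs oxq sro
Hunk 5: at line 4 remove [las] add [isapm,nbh,kco] -> 13 lines: hzh xukm yzkba lrh isapm nbh kco xact jdrut vssce njcvs oxq sro
Hunk 6: at line 7 remove [jdrut,vssce,njcvs] add [mrwp,spz] -> 12 lines: hzh xukm yzkba lrh isapm nbh kco xact mrwp spz oxq sro
Final line 6: nbh

Answer: nbh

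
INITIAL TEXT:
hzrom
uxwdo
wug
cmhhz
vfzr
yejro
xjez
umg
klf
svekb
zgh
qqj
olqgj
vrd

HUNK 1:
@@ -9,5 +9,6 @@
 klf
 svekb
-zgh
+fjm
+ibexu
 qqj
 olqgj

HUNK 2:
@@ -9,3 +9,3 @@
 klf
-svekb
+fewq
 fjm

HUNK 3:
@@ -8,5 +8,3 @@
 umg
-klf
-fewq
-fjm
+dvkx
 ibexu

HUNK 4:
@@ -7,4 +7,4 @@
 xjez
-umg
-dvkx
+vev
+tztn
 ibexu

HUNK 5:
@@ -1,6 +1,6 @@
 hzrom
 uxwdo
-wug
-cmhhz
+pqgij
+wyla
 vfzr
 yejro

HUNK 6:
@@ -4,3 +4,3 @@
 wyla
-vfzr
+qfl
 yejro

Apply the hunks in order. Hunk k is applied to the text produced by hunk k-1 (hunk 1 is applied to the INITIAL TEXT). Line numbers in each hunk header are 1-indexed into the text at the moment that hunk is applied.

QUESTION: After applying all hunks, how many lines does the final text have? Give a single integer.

Answer: 13

Derivation:
Hunk 1: at line 9 remove [zgh] add [fjm,ibexu] -> 15 lines: hzrom uxwdo wug cmhhz vfzr yejro xjez umg klf svekb fjm ibexu qqj olqgj vrd
Hunk 2: at line 9 remove [svekb] add [fewq] -> 15 lines: hzrom uxwdo wug cmhhz vfzr yejro xjez umg klf fewq fjm ibexu qqj olqgj vrd
Hunk 3: at line 8 remove [klf,fewq,fjm] add [dvkx] -> 13 lines: hzrom uxwdo wug cmhhz vfzr yejro xjez umg dvkx ibexu qqj olqgj vrd
Hunk 4: at line 7 remove [umg,dvkx] add [vev,tztn] -> 13 lines: hzrom uxwdo wug cmhhz vfzr yejro xjez vev tztn ibexu qqj olqgj vrd
Hunk 5: at line 1 remove [wug,cmhhz] add [pqgij,wyla] -> 13 lines: hzrom uxwdo pqgij wyla vfzr yejro xjez vev tztn ibexu qqj olqgj vrd
Hunk 6: at line 4 remove [vfzr] add [qfl] -> 13 lines: hzrom uxwdo pqgij wyla qfl yejro xjez vev tztn ibexu qqj olqgj vrd
Final line count: 13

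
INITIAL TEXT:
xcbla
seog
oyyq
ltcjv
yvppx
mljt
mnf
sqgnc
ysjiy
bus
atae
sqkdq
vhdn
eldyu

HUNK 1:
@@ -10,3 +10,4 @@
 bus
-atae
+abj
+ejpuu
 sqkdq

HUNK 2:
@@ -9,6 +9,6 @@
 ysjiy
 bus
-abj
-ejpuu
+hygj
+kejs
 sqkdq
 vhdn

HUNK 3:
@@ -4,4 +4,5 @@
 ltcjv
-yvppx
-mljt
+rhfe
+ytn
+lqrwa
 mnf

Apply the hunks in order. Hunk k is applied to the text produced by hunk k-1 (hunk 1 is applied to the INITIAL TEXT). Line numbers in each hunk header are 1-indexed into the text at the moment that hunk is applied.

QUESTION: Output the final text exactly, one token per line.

Answer: xcbla
seog
oyyq
ltcjv
rhfe
ytn
lqrwa
mnf
sqgnc
ysjiy
bus
hygj
kejs
sqkdq
vhdn
eldyu

Derivation:
Hunk 1: at line 10 remove [atae] add [abj,ejpuu] -> 15 lines: xcbla seog oyyq ltcjv yvppx mljt mnf sqgnc ysjiy bus abj ejpuu sqkdq vhdn eldyu
Hunk 2: at line 9 remove [abj,ejpuu] add [hygj,kejs] -> 15 lines: xcbla seog oyyq ltcjv yvppx mljt mnf sqgnc ysjiy bus hygj kejs sqkdq vhdn eldyu
Hunk 3: at line 4 remove [yvppx,mljt] add [rhfe,ytn,lqrwa] -> 16 lines: xcbla seog oyyq ltcjv rhfe ytn lqrwa mnf sqgnc ysjiy bus hygj kejs sqkdq vhdn eldyu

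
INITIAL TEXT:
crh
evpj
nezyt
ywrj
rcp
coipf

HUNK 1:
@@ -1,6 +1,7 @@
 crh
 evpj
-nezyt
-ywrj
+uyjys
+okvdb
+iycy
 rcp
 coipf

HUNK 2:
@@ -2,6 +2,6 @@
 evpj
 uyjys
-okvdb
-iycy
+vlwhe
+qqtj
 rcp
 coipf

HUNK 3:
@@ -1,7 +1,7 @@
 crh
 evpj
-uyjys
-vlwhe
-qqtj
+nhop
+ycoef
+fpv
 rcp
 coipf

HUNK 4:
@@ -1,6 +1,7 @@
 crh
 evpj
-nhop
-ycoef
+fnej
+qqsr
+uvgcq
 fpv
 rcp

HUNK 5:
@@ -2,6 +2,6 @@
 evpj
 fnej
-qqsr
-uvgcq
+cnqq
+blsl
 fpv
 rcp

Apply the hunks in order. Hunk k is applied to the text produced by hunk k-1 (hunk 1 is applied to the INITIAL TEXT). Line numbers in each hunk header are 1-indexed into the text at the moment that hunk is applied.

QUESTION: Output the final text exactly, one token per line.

Answer: crh
evpj
fnej
cnqq
blsl
fpv
rcp
coipf

Derivation:
Hunk 1: at line 1 remove [nezyt,ywrj] add [uyjys,okvdb,iycy] -> 7 lines: crh evpj uyjys okvdb iycy rcp coipf
Hunk 2: at line 2 remove [okvdb,iycy] add [vlwhe,qqtj] -> 7 lines: crh evpj uyjys vlwhe qqtj rcp coipf
Hunk 3: at line 1 remove [uyjys,vlwhe,qqtj] add [nhop,ycoef,fpv] -> 7 lines: crh evpj nhop ycoef fpv rcp coipf
Hunk 4: at line 1 remove [nhop,ycoef] add [fnej,qqsr,uvgcq] -> 8 lines: crh evpj fnej qqsr uvgcq fpv rcp coipf
Hunk 5: at line 2 remove [qqsr,uvgcq] add [cnqq,blsl] -> 8 lines: crh evpj fnej cnqq blsl fpv rcp coipf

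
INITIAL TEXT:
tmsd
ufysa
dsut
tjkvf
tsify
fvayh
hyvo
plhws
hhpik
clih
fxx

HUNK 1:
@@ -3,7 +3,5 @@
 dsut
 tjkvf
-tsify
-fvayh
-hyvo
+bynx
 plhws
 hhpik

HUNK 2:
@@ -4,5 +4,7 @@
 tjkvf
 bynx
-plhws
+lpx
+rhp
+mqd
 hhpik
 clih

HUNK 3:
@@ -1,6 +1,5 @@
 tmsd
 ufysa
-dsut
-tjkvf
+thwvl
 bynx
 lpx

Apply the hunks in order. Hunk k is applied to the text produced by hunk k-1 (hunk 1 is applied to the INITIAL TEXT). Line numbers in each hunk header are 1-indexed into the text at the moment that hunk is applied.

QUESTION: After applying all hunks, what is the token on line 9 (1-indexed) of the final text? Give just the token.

Hunk 1: at line 3 remove [tsify,fvayh,hyvo] add [bynx] -> 9 lines: tmsd ufysa dsut tjkvf bynx plhws hhpik clih fxx
Hunk 2: at line 4 remove [plhws] add [lpx,rhp,mqd] -> 11 lines: tmsd ufysa dsut tjkvf bynx lpx rhp mqd hhpik clih fxx
Hunk 3: at line 1 remove [dsut,tjkvf] add [thwvl] -> 10 lines: tmsd ufysa thwvl bynx lpx rhp mqd hhpik clih fxx
Final line 9: clih

Answer: clih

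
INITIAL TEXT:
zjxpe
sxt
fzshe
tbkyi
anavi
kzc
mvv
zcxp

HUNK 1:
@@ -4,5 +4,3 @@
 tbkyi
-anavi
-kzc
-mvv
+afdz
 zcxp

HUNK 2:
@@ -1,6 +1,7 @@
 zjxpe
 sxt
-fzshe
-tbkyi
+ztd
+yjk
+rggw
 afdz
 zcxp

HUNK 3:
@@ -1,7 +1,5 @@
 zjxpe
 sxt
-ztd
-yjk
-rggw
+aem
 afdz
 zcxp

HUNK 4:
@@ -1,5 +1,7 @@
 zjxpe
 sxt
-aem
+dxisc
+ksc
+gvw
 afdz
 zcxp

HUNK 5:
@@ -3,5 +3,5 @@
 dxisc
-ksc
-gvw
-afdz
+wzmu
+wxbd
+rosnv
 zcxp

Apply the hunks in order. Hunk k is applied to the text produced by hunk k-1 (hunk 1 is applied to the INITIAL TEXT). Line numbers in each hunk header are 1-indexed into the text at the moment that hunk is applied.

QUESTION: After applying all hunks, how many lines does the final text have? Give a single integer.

Hunk 1: at line 4 remove [anavi,kzc,mvv] add [afdz] -> 6 lines: zjxpe sxt fzshe tbkyi afdz zcxp
Hunk 2: at line 1 remove [fzshe,tbkyi] add [ztd,yjk,rggw] -> 7 lines: zjxpe sxt ztd yjk rggw afdz zcxp
Hunk 3: at line 1 remove [ztd,yjk,rggw] add [aem] -> 5 lines: zjxpe sxt aem afdz zcxp
Hunk 4: at line 1 remove [aem] add [dxisc,ksc,gvw] -> 7 lines: zjxpe sxt dxisc ksc gvw afdz zcxp
Hunk 5: at line 3 remove [ksc,gvw,afdz] add [wzmu,wxbd,rosnv] -> 7 lines: zjxpe sxt dxisc wzmu wxbd rosnv zcxp
Final line count: 7

Answer: 7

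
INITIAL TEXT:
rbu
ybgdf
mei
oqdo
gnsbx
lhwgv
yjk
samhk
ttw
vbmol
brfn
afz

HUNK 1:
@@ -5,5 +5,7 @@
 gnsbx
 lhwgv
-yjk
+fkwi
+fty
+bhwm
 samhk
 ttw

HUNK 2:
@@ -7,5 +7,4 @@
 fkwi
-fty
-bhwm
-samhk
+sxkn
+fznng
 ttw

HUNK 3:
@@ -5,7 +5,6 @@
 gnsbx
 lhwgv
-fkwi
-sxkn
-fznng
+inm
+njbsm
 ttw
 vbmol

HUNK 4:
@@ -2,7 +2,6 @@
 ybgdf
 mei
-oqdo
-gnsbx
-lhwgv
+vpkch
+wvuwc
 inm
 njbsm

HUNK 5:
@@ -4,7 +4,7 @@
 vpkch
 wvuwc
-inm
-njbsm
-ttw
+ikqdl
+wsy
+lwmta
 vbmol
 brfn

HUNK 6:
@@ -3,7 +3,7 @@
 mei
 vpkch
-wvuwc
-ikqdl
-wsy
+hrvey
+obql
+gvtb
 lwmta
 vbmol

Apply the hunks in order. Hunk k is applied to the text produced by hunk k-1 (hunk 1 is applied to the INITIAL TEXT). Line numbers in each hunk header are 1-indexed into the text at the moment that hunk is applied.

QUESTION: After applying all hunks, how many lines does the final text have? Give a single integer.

Hunk 1: at line 5 remove [yjk] add [fkwi,fty,bhwm] -> 14 lines: rbu ybgdf mei oqdo gnsbx lhwgv fkwi fty bhwm samhk ttw vbmol brfn afz
Hunk 2: at line 7 remove [fty,bhwm,samhk] add [sxkn,fznng] -> 13 lines: rbu ybgdf mei oqdo gnsbx lhwgv fkwi sxkn fznng ttw vbmol brfn afz
Hunk 3: at line 5 remove [fkwi,sxkn,fznng] add [inm,njbsm] -> 12 lines: rbu ybgdf mei oqdo gnsbx lhwgv inm njbsm ttw vbmol brfn afz
Hunk 4: at line 2 remove [oqdo,gnsbx,lhwgv] add [vpkch,wvuwc] -> 11 lines: rbu ybgdf mei vpkch wvuwc inm njbsm ttw vbmol brfn afz
Hunk 5: at line 4 remove [inm,njbsm,ttw] add [ikqdl,wsy,lwmta] -> 11 lines: rbu ybgdf mei vpkch wvuwc ikqdl wsy lwmta vbmol brfn afz
Hunk 6: at line 3 remove [wvuwc,ikqdl,wsy] add [hrvey,obql,gvtb] -> 11 lines: rbu ybgdf mei vpkch hrvey obql gvtb lwmta vbmol brfn afz
Final line count: 11

Answer: 11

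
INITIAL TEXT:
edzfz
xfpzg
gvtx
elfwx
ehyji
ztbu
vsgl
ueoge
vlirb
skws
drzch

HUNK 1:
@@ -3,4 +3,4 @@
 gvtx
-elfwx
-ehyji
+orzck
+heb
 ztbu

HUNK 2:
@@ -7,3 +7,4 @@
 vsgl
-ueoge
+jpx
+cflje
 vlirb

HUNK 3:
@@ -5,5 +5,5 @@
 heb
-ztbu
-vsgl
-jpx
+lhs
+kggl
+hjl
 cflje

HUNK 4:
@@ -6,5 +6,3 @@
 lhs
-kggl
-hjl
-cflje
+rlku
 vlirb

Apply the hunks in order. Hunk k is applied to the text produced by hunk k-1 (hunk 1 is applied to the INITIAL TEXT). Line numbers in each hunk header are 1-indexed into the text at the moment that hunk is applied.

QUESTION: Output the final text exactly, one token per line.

Answer: edzfz
xfpzg
gvtx
orzck
heb
lhs
rlku
vlirb
skws
drzch

Derivation:
Hunk 1: at line 3 remove [elfwx,ehyji] add [orzck,heb] -> 11 lines: edzfz xfpzg gvtx orzck heb ztbu vsgl ueoge vlirb skws drzch
Hunk 2: at line 7 remove [ueoge] add [jpx,cflje] -> 12 lines: edzfz xfpzg gvtx orzck heb ztbu vsgl jpx cflje vlirb skws drzch
Hunk 3: at line 5 remove [ztbu,vsgl,jpx] add [lhs,kggl,hjl] -> 12 lines: edzfz xfpzg gvtx orzck heb lhs kggl hjl cflje vlirb skws drzch
Hunk 4: at line 6 remove [kggl,hjl,cflje] add [rlku] -> 10 lines: edzfz xfpzg gvtx orzck heb lhs rlku vlirb skws drzch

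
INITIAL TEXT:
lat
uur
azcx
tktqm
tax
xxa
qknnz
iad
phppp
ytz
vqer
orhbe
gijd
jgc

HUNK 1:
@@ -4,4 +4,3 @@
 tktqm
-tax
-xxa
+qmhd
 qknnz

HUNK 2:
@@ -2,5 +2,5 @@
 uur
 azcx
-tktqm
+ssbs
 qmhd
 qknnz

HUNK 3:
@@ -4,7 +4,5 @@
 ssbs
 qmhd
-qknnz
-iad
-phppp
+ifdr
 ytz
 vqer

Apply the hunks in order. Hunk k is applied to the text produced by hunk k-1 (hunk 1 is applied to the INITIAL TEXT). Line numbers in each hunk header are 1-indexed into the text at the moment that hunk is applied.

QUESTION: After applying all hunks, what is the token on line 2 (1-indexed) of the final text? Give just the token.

Hunk 1: at line 4 remove [tax,xxa] add [qmhd] -> 13 lines: lat uur azcx tktqm qmhd qknnz iad phppp ytz vqer orhbe gijd jgc
Hunk 2: at line 2 remove [tktqm] add [ssbs] -> 13 lines: lat uur azcx ssbs qmhd qknnz iad phppp ytz vqer orhbe gijd jgc
Hunk 3: at line 4 remove [qknnz,iad,phppp] add [ifdr] -> 11 lines: lat uur azcx ssbs qmhd ifdr ytz vqer orhbe gijd jgc
Final line 2: uur

Answer: uur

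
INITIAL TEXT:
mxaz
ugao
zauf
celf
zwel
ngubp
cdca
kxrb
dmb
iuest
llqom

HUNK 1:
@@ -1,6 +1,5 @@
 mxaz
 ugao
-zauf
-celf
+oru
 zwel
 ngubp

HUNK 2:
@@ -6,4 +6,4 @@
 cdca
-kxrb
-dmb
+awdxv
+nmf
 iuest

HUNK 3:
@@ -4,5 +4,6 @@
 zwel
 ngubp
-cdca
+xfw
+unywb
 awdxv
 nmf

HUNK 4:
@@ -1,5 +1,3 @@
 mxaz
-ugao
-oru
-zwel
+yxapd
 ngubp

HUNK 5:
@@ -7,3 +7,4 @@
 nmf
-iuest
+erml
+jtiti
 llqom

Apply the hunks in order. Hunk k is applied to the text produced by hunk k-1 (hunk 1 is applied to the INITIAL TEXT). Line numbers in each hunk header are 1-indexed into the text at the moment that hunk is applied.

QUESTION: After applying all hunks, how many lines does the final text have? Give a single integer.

Hunk 1: at line 1 remove [zauf,celf] add [oru] -> 10 lines: mxaz ugao oru zwel ngubp cdca kxrb dmb iuest llqom
Hunk 2: at line 6 remove [kxrb,dmb] add [awdxv,nmf] -> 10 lines: mxaz ugao oru zwel ngubp cdca awdxv nmf iuest llqom
Hunk 3: at line 4 remove [cdca] add [xfw,unywb] -> 11 lines: mxaz ugao oru zwel ngubp xfw unywb awdxv nmf iuest llqom
Hunk 4: at line 1 remove [ugao,oru,zwel] add [yxapd] -> 9 lines: mxaz yxapd ngubp xfw unywb awdxv nmf iuest llqom
Hunk 5: at line 7 remove [iuest] add [erml,jtiti] -> 10 lines: mxaz yxapd ngubp xfw unywb awdxv nmf erml jtiti llqom
Final line count: 10

Answer: 10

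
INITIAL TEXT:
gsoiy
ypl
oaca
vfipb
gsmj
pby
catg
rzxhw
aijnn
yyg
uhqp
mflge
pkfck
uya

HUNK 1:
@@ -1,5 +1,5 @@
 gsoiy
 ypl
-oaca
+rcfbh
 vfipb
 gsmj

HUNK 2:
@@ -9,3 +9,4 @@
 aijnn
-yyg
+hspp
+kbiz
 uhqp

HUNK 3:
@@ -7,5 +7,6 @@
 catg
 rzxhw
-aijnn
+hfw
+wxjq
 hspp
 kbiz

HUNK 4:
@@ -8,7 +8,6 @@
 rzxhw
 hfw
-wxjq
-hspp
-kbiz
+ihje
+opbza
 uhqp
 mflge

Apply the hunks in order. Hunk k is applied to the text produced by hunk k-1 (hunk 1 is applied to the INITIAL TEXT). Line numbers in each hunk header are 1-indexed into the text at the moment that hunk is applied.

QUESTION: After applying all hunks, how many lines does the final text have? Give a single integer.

Hunk 1: at line 1 remove [oaca] add [rcfbh] -> 14 lines: gsoiy ypl rcfbh vfipb gsmj pby catg rzxhw aijnn yyg uhqp mflge pkfck uya
Hunk 2: at line 9 remove [yyg] add [hspp,kbiz] -> 15 lines: gsoiy ypl rcfbh vfipb gsmj pby catg rzxhw aijnn hspp kbiz uhqp mflge pkfck uya
Hunk 3: at line 7 remove [aijnn] add [hfw,wxjq] -> 16 lines: gsoiy ypl rcfbh vfipb gsmj pby catg rzxhw hfw wxjq hspp kbiz uhqp mflge pkfck uya
Hunk 4: at line 8 remove [wxjq,hspp,kbiz] add [ihje,opbza] -> 15 lines: gsoiy ypl rcfbh vfipb gsmj pby catg rzxhw hfw ihje opbza uhqp mflge pkfck uya
Final line count: 15

Answer: 15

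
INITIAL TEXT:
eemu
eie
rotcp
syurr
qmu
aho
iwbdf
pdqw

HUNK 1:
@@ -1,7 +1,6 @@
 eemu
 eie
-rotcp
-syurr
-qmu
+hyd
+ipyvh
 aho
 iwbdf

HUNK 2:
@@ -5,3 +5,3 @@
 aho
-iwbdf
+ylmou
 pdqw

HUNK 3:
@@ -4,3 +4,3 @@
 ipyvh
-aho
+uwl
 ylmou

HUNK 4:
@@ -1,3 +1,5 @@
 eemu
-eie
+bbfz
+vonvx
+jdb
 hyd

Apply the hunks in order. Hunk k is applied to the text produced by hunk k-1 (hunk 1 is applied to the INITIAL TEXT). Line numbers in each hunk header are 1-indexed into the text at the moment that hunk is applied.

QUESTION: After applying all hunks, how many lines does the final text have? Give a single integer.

Answer: 9

Derivation:
Hunk 1: at line 1 remove [rotcp,syurr,qmu] add [hyd,ipyvh] -> 7 lines: eemu eie hyd ipyvh aho iwbdf pdqw
Hunk 2: at line 5 remove [iwbdf] add [ylmou] -> 7 lines: eemu eie hyd ipyvh aho ylmou pdqw
Hunk 3: at line 4 remove [aho] add [uwl] -> 7 lines: eemu eie hyd ipyvh uwl ylmou pdqw
Hunk 4: at line 1 remove [eie] add [bbfz,vonvx,jdb] -> 9 lines: eemu bbfz vonvx jdb hyd ipyvh uwl ylmou pdqw
Final line count: 9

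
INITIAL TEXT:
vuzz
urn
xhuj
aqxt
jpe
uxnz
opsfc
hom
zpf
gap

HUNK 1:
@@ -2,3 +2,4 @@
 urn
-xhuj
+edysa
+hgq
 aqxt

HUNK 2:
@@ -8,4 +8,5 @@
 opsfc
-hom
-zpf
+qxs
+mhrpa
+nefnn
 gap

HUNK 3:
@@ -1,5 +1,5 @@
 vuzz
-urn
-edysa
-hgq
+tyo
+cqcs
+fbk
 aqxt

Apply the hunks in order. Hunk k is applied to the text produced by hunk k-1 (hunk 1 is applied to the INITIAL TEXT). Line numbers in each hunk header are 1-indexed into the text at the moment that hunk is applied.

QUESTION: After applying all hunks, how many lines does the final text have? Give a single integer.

Answer: 12

Derivation:
Hunk 1: at line 2 remove [xhuj] add [edysa,hgq] -> 11 lines: vuzz urn edysa hgq aqxt jpe uxnz opsfc hom zpf gap
Hunk 2: at line 8 remove [hom,zpf] add [qxs,mhrpa,nefnn] -> 12 lines: vuzz urn edysa hgq aqxt jpe uxnz opsfc qxs mhrpa nefnn gap
Hunk 3: at line 1 remove [urn,edysa,hgq] add [tyo,cqcs,fbk] -> 12 lines: vuzz tyo cqcs fbk aqxt jpe uxnz opsfc qxs mhrpa nefnn gap
Final line count: 12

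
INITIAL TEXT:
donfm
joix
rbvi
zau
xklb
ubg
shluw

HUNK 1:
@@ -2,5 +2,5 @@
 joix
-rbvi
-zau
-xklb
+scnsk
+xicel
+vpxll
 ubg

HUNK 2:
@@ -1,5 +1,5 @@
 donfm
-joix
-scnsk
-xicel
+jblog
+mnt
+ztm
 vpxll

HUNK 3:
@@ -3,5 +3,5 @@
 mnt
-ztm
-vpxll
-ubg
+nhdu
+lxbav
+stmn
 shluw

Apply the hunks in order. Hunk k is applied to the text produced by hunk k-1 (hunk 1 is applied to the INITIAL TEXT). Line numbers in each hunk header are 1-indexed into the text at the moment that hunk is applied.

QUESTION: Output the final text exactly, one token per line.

Hunk 1: at line 2 remove [rbvi,zau,xklb] add [scnsk,xicel,vpxll] -> 7 lines: donfm joix scnsk xicel vpxll ubg shluw
Hunk 2: at line 1 remove [joix,scnsk,xicel] add [jblog,mnt,ztm] -> 7 lines: donfm jblog mnt ztm vpxll ubg shluw
Hunk 3: at line 3 remove [ztm,vpxll,ubg] add [nhdu,lxbav,stmn] -> 7 lines: donfm jblog mnt nhdu lxbav stmn shluw

Answer: donfm
jblog
mnt
nhdu
lxbav
stmn
shluw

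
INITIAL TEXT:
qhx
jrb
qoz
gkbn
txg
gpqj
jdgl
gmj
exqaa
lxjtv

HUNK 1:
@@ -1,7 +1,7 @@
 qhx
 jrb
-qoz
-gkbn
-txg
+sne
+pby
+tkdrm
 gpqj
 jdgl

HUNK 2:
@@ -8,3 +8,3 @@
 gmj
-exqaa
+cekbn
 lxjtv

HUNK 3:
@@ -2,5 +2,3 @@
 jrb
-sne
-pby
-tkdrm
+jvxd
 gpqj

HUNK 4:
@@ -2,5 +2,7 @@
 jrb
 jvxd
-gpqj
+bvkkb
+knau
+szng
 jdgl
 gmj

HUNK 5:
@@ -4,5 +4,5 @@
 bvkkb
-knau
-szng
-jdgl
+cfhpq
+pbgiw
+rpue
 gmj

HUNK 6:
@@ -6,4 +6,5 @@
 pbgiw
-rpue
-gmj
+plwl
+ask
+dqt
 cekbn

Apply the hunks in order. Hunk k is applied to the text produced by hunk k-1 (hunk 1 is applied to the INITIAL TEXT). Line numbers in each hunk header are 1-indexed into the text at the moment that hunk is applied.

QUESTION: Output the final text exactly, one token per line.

Hunk 1: at line 1 remove [qoz,gkbn,txg] add [sne,pby,tkdrm] -> 10 lines: qhx jrb sne pby tkdrm gpqj jdgl gmj exqaa lxjtv
Hunk 2: at line 8 remove [exqaa] add [cekbn] -> 10 lines: qhx jrb sne pby tkdrm gpqj jdgl gmj cekbn lxjtv
Hunk 3: at line 2 remove [sne,pby,tkdrm] add [jvxd] -> 8 lines: qhx jrb jvxd gpqj jdgl gmj cekbn lxjtv
Hunk 4: at line 2 remove [gpqj] add [bvkkb,knau,szng] -> 10 lines: qhx jrb jvxd bvkkb knau szng jdgl gmj cekbn lxjtv
Hunk 5: at line 4 remove [knau,szng,jdgl] add [cfhpq,pbgiw,rpue] -> 10 lines: qhx jrb jvxd bvkkb cfhpq pbgiw rpue gmj cekbn lxjtv
Hunk 6: at line 6 remove [rpue,gmj] add [plwl,ask,dqt] -> 11 lines: qhx jrb jvxd bvkkb cfhpq pbgiw plwl ask dqt cekbn lxjtv

Answer: qhx
jrb
jvxd
bvkkb
cfhpq
pbgiw
plwl
ask
dqt
cekbn
lxjtv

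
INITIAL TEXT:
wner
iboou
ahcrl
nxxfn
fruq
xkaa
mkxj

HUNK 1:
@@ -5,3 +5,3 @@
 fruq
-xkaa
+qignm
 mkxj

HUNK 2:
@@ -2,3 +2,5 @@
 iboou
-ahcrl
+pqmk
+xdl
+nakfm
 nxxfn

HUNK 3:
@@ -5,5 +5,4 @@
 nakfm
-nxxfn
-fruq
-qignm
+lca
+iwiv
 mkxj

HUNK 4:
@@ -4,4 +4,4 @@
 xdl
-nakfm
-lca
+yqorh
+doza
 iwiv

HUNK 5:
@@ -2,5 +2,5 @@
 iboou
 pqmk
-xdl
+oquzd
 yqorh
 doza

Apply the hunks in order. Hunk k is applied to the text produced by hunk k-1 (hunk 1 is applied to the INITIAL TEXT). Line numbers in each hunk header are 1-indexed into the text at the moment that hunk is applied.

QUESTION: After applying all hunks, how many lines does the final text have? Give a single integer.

Answer: 8

Derivation:
Hunk 1: at line 5 remove [xkaa] add [qignm] -> 7 lines: wner iboou ahcrl nxxfn fruq qignm mkxj
Hunk 2: at line 2 remove [ahcrl] add [pqmk,xdl,nakfm] -> 9 lines: wner iboou pqmk xdl nakfm nxxfn fruq qignm mkxj
Hunk 3: at line 5 remove [nxxfn,fruq,qignm] add [lca,iwiv] -> 8 lines: wner iboou pqmk xdl nakfm lca iwiv mkxj
Hunk 4: at line 4 remove [nakfm,lca] add [yqorh,doza] -> 8 lines: wner iboou pqmk xdl yqorh doza iwiv mkxj
Hunk 5: at line 2 remove [xdl] add [oquzd] -> 8 lines: wner iboou pqmk oquzd yqorh doza iwiv mkxj
Final line count: 8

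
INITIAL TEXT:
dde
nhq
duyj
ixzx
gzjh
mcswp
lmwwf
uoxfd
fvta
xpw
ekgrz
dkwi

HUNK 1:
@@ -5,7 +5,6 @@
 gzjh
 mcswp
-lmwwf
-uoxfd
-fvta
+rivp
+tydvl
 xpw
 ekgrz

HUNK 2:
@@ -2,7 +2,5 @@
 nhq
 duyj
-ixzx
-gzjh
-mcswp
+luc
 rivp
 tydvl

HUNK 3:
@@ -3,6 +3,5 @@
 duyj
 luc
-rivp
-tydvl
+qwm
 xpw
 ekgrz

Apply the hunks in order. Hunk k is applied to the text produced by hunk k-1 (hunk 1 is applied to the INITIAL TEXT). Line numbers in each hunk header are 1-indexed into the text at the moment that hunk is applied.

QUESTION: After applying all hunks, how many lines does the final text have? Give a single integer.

Hunk 1: at line 5 remove [lmwwf,uoxfd,fvta] add [rivp,tydvl] -> 11 lines: dde nhq duyj ixzx gzjh mcswp rivp tydvl xpw ekgrz dkwi
Hunk 2: at line 2 remove [ixzx,gzjh,mcswp] add [luc] -> 9 lines: dde nhq duyj luc rivp tydvl xpw ekgrz dkwi
Hunk 3: at line 3 remove [rivp,tydvl] add [qwm] -> 8 lines: dde nhq duyj luc qwm xpw ekgrz dkwi
Final line count: 8

Answer: 8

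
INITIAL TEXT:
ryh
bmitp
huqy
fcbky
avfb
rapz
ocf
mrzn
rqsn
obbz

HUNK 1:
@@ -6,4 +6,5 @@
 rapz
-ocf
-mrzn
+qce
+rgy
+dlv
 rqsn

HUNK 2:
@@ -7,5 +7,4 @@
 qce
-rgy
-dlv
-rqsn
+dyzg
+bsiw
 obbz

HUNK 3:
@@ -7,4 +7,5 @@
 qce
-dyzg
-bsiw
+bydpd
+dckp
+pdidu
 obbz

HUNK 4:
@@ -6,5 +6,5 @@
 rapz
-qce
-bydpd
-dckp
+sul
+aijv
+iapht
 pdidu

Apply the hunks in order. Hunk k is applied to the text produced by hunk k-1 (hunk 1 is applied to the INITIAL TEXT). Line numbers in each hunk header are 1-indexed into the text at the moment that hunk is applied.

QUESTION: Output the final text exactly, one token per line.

Answer: ryh
bmitp
huqy
fcbky
avfb
rapz
sul
aijv
iapht
pdidu
obbz

Derivation:
Hunk 1: at line 6 remove [ocf,mrzn] add [qce,rgy,dlv] -> 11 lines: ryh bmitp huqy fcbky avfb rapz qce rgy dlv rqsn obbz
Hunk 2: at line 7 remove [rgy,dlv,rqsn] add [dyzg,bsiw] -> 10 lines: ryh bmitp huqy fcbky avfb rapz qce dyzg bsiw obbz
Hunk 3: at line 7 remove [dyzg,bsiw] add [bydpd,dckp,pdidu] -> 11 lines: ryh bmitp huqy fcbky avfb rapz qce bydpd dckp pdidu obbz
Hunk 4: at line 6 remove [qce,bydpd,dckp] add [sul,aijv,iapht] -> 11 lines: ryh bmitp huqy fcbky avfb rapz sul aijv iapht pdidu obbz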